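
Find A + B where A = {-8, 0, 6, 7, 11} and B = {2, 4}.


A + B = {a + b : a ∈ A, b ∈ B}.
Enumerate all |A|·|B| = 5·2 = 10 pairs (a, b) and collect distinct sums.
a = -8: -8+2=-6, -8+4=-4
a = 0: 0+2=2, 0+4=4
a = 6: 6+2=8, 6+4=10
a = 7: 7+2=9, 7+4=11
a = 11: 11+2=13, 11+4=15
Collecting distinct sums: A + B = {-6, -4, 2, 4, 8, 9, 10, 11, 13, 15}
|A + B| = 10

A + B = {-6, -4, 2, 4, 8, 9, 10, 11, 13, 15}


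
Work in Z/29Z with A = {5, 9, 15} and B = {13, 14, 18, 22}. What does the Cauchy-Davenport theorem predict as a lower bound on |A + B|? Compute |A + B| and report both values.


Cauchy-Davenport: |A + B| ≥ min(p, |A| + |B| - 1) for A, B nonempty in Z/pZ.
|A| = 3, |B| = 4, p = 29.
CD lower bound = min(29, 3 + 4 - 1) = min(29, 6) = 6.
Compute A + B mod 29 directly:
a = 5: 5+13=18, 5+14=19, 5+18=23, 5+22=27
a = 9: 9+13=22, 9+14=23, 9+18=27, 9+22=2
a = 15: 15+13=28, 15+14=0, 15+18=4, 15+22=8
A + B = {0, 2, 4, 8, 18, 19, 22, 23, 27, 28}, so |A + B| = 10.
Verify: 10 ≥ 6? Yes ✓.

CD lower bound = 6, actual |A + B| = 10.


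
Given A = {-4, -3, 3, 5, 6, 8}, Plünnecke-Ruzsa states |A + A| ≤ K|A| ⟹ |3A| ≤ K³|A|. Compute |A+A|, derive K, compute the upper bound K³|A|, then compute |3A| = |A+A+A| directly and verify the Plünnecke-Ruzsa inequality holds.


|A| = 6.
Step 1: Compute A + A by enumerating all 36 pairs.
A + A = {-8, -7, -6, -1, 0, 1, 2, 3, 4, 5, 6, 8, 9, 10, 11, 12, 13, 14, 16}, so |A + A| = 19.
Step 2: Doubling constant K = |A + A|/|A| = 19/6 = 19/6 ≈ 3.1667.
Step 3: Plünnecke-Ruzsa gives |3A| ≤ K³·|A| = (3.1667)³ · 6 ≈ 190.5278.
Step 4: Compute 3A = A + A + A directly by enumerating all triples (a,b,c) ∈ A³; |3A| = 33.
Step 5: Check 33 ≤ 190.5278? Yes ✓.

K = 19/6, Plünnecke-Ruzsa bound K³|A| ≈ 190.5278, |3A| = 33, inequality holds.


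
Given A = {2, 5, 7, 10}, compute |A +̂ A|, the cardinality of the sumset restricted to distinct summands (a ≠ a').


Restricted sumset: A +̂ A = {a + a' : a ∈ A, a' ∈ A, a ≠ a'}.
Equivalently, take A + A and drop any sum 2a that is achievable ONLY as a + a for a ∈ A (i.e. sums representable only with equal summands).
Enumerate pairs (a, a') with a < a' (symmetric, so each unordered pair gives one sum; this covers all a ≠ a'):
  2 + 5 = 7
  2 + 7 = 9
  2 + 10 = 12
  5 + 7 = 12
  5 + 10 = 15
  7 + 10 = 17
Collected distinct sums: {7, 9, 12, 15, 17}
|A +̂ A| = 5
(Reference bound: |A +̂ A| ≥ 2|A| - 3 for |A| ≥ 2, with |A| = 4 giving ≥ 5.)

|A +̂ A| = 5


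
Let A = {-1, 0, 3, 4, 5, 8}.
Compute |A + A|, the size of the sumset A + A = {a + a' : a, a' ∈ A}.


A + A = {a + a' : a, a' ∈ A}; |A| = 6.
General bounds: 2|A| - 1 ≤ |A + A| ≤ |A|(|A|+1)/2, i.e. 11 ≤ |A + A| ≤ 21.
Lower bound 2|A|-1 is attained iff A is an arithmetic progression.
Enumerate sums a + a' for a ≤ a' (symmetric, so this suffices):
a = -1: -1+-1=-2, -1+0=-1, -1+3=2, -1+4=3, -1+5=4, -1+8=7
a = 0: 0+0=0, 0+3=3, 0+4=4, 0+5=5, 0+8=8
a = 3: 3+3=6, 3+4=7, 3+5=8, 3+8=11
a = 4: 4+4=8, 4+5=9, 4+8=12
a = 5: 5+5=10, 5+8=13
a = 8: 8+8=16
Distinct sums: {-2, -1, 0, 2, 3, 4, 5, 6, 7, 8, 9, 10, 11, 12, 13, 16}
|A + A| = 16

|A + A| = 16


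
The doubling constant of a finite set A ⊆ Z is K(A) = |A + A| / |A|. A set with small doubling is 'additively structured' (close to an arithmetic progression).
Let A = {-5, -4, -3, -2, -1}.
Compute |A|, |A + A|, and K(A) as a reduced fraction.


|A| = 5.
Compute A + A by enumerating all 25 pairs.
A + A = {-10, -9, -8, -7, -6, -5, -4, -3, -2}, so |A + A| = 9.
K = |A + A| / |A| = 9/5 (already in lowest terms) ≈ 1.8000.
Reference: AP of size 5 gives K = 9/5 ≈ 1.8000; a fully generic set of size 5 gives K ≈ 3.0000.

|A| = 5, |A + A| = 9, K = 9/5.


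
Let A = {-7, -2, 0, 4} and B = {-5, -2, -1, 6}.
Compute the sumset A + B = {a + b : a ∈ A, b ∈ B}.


A + B = {a + b : a ∈ A, b ∈ B}.
Enumerate all |A|·|B| = 4·4 = 16 pairs (a, b) and collect distinct sums.
a = -7: -7+-5=-12, -7+-2=-9, -7+-1=-8, -7+6=-1
a = -2: -2+-5=-7, -2+-2=-4, -2+-1=-3, -2+6=4
a = 0: 0+-5=-5, 0+-2=-2, 0+-1=-1, 0+6=6
a = 4: 4+-5=-1, 4+-2=2, 4+-1=3, 4+6=10
Collecting distinct sums: A + B = {-12, -9, -8, -7, -5, -4, -3, -2, -1, 2, 3, 4, 6, 10}
|A + B| = 14

A + B = {-12, -9, -8, -7, -5, -4, -3, -2, -1, 2, 3, 4, 6, 10}


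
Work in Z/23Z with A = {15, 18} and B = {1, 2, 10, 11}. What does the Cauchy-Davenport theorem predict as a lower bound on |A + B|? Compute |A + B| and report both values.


Cauchy-Davenport: |A + B| ≥ min(p, |A| + |B| - 1) for A, B nonempty in Z/pZ.
|A| = 2, |B| = 4, p = 23.
CD lower bound = min(23, 2 + 4 - 1) = min(23, 5) = 5.
Compute A + B mod 23 directly:
a = 15: 15+1=16, 15+2=17, 15+10=2, 15+11=3
a = 18: 18+1=19, 18+2=20, 18+10=5, 18+11=6
A + B = {2, 3, 5, 6, 16, 17, 19, 20}, so |A + B| = 8.
Verify: 8 ≥ 5? Yes ✓.

CD lower bound = 5, actual |A + B| = 8.


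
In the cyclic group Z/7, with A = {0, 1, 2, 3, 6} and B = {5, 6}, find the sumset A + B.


Work in Z/7Z: reduce every sum a + b modulo 7.
Enumerate all 10 pairs:
a = 0: 0+5=5, 0+6=6
a = 1: 1+5=6, 1+6=0
a = 2: 2+5=0, 2+6=1
a = 3: 3+5=1, 3+6=2
a = 6: 6+5=4, 6+6=5
Distinct residues collected: {0, 1, 2, 4, 5, 6}
|A + B| = 6 (out of 7 total residues).

A + B = {0, 1, 2, 4, 5, 6}


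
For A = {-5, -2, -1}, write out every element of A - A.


A - A = {a - a' : a, a' ∈ A}.
Compute a - a' for each ordered pair (a, a'):
a = -5: -5--5=0, -5--2=-3, -5--1=-4
a = -2: -2--5=3, -2--2=0, -2--1=-1
a = -1: -1--5=4, -1--2=1, -1--1=0
Collecting distinct values (and noting 0 appears from a-a):
A - A = {-4, -3, -1, 0, 1, 3, 4}
|A - A| = 7

A - A = {-4, -3, -1, 0, 1, 3, 4}


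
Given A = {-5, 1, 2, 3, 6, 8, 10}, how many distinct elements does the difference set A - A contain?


A - A = {a - a' : a, a' ∈ A}; |A| = 7.
Bounds: 2|A|-1 ≤ |A - A| ≤ |A|² - |A| + 1, i.e. 13 ≤ |A - A| ≤ 43.
Note: 0 ∈ A - A always (from a - a). The set is symmetric: if d ∈ A - A then -d ∈ A - A.
Enumerate nonzero differences d = a - a' with a > a' (then include -d):
Positive differences: {1, 2, 3, 4, 5, 6, 7, 8, 9, 11, 13, 15}
Full difference set: {0} ∪ (positive diffs) ∪ (negative diffs).
|A - A| = 1 + 2·12 = 25 (matches direct enumeration: 25).

|A - A| = 25


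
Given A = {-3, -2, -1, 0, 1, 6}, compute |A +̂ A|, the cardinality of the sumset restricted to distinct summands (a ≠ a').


Restricted sumset: A +̂ A = {a + a' : a ∈ A, a' ∈ A, a ≠ a'}.
Equivalently, take A + A and drop any sum 2a that is achievable ONLY as a + a for a ∈ A (i.e. sums representable only with equal summands).
Enumerate pairs (a, a') with a < a' (symmetric, so each unordered pair gives one sum; this covers all a ≠ a'):
  -3 + -2 = -5
  -3 + -1 = -4
  -3 + 0 = -3
  -3 + 1 = -2
  -3 + 6 = 3
  -2 + -1 = -3
  -2 + 0 = -2
  -2 + 1 = -1
  -2 + 6 = 4
  -1 + 0 = -1
  -1 + 1 = 0
  -1 + 6 = 5
  0 + 1 = 1
  0 + 6 = 6
  1 + 6 = 7
Collected distinct sums: {-5, -4, -3, -2, -1, 0, 1, 3, 4, 5, 6, 7}
|A +̂ A| = 12
(Reference bound: |A +̂ A| ≥ 2|A| - 3 for |A| ≥ 2, with |A| = 6 giving ≥ 9.)

|A +̂ A| = 12


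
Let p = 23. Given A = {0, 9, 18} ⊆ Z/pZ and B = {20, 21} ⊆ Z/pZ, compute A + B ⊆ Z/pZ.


Work in Z/23Z: reduce every sum a + b modulo 23.
Enumerate all 6 pairs:
a = 0: 0+20=20, 0+21=21
a = 9: 9+20=6, 9+21=7
a = 18: 18+20=15, 18+21=16
Distinct residues collected: {6, 7, 15, 16, 20, 21}
|A + B| = 6 (out of 23 total residues).

A + B = {6, 7, 15, 16, 20, 21}


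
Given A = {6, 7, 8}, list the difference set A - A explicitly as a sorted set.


A - A = {a - a' : a, a' ∈ A}.
Compute a - a' for each ordered pair (a, a'):
a = 6: 6-6=0, 6-7=-1, 6-8=-2
a = 7: 7-6=1, 7-7=0, 7-8=-1
a = 8: 8-6=2, 8-7=1, 8-8=0
Collecting distinct values (and noting 0 appears from a-a):
A - A = {-2, -1, 0, 1, 2}
|A - A| = 5

A - A = {-2, -1, 0, 1, 2}


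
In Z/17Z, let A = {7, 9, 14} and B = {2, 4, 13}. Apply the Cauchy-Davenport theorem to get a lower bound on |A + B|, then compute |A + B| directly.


Cauchy-Davenport: |A + B| ≥ min(p, |A| + |B| - 1) for A, B nonempty in Z/pZ.
|A| = 3, |B| = 3, p = 17.
CD lower bound = min(17, 3 + 3 - 1) = min(17, 5) = 5.
Compute A + B mod 17 directly:
a = 7: 7+2=9, 7+4=11, 7+13=3
a = 9: 9+2=11, 9+4=13, 9+13=5
a = 14: 14+2=16, 14+4=1, 14+13=10
A + B = {1, 3, 5, 9, 10, 11, 13, 16}, so |A + B| = 8.
Verify: 8 ≥ 5? Yes ✓.

CD lower bound = 5, actual |A + B| = 8.


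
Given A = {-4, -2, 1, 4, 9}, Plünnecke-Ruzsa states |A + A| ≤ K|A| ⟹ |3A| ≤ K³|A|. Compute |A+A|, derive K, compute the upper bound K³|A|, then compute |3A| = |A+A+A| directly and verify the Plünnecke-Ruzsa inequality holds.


|A| = 5.
Step 1: Compute A + A by enumerating all 25 pairs.
A + A = {-8, -6, -4, -3, -1, 0, 2, 5, 7, 8, 10, 13, 18}, so |A + A| = 13.
Step 2: Doubling constant K = |A + A|/|A| = 13/5 = 13/5 ≈ 2.6000.
Step 3: Plünnecke-Ruzsa gives |3A| ≤ K³·|A| = (2.6000)³ · 5 ≈ 87.8800.
Step 4: Compute 3A = A + A + A directly by enumerating all triples (a,b,c) ∈ A³; |3A| = 25.
Step 5: Check 25 ≤ 87.8800? Yes ✓.

K = 13/5, Plünnecke-Ruzsa bound K³|A| ≈ 87.8800, |3A| = 25, inequality holds.


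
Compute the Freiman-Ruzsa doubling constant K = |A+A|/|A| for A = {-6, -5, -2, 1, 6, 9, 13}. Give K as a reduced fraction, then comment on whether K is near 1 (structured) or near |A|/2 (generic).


|A| = 7.
Compute A + A by enumerating all 49 pairs.
A + A = {-12, -11, -10, -8, -7, -5, -4, -1, 0, 1, 2, 3, 4, 7, 8, 10, 11, 12, 14, 15, 18, 19, 22, 26}, so |A + A| = 24.
K = |A + A| / |A| = 24/7 (already in lowest terms) ≈ 3.4286.
Reference: AP of size 7 gives K = 13/7 ≈ 1.8571; a fully generic set of size 7 gives K ≈ 4.0000.

|A| = 7, |A + A| = 24, K = 24/7.


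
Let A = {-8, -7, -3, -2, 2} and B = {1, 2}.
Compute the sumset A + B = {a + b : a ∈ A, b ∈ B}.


A + B = {a + b : a ∈ A, b ∈ B}.
Enumerate all |A|·|B| = 5·2 = 10 pairs (a, b) and collect distinct sums.
a = -8: -8+1=-7, -8+2=-6
a = -7: -7+1=-6, -7+2=-5
a = -3: -3+1=-2, -3+2=-1
a = -2: -2+1=-1, -2+2=0
a = 2: 2+1=3, 2+2=4
Collecting distinct sums: A + B = {-7, -6, -5, -2, -1, 0, 3, 4}
|A + B| = 8

A + B = {-7, -6, -5, -2, -1, 0, 3, 4}


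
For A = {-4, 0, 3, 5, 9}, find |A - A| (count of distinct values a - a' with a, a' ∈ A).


A - A = {a - a' : a, a' ∈ A}; |A| = 5.
Bounds: 2|A|-1 ≤ |A - A| ≤ |A|² - |A| + 1, i.e. 9 ≤ |A - A| ≤ 21.
Note: 0 ∈ A - A always (from a - a). The set is symmetric: if d ∈ A - A then -d ∈ A - A.
Enumerate nonzero differences d = a - a' with a > a' (then include -d):
Positive differences: {2, 3, 4, 5, 6, 7, 9, 13}
Full difference set: {0} ∪ (positive diffs) ∪ (negative diffs).
|A - A| = 1 + 2·8 = 17 (matches direct enumeration: 17).

|A - A| = 17


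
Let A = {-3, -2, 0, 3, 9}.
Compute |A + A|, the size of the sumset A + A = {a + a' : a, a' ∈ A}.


A + A = {a + a' : a, a' ∈ A}; |A| = 5.
General bounds: 2|A| - 1 ≤ |A + A| ≤ |A|(|A|+1)/2, i.e. 9 ≤ |A + A| ≤ 15.
Lower bound 2|A|-1 is attained iff A is an arithmetic progression.
Enumerate sums a + a' for a ≤ a' (symmetric, so this suffices):
a = -3: -3+-3=-6, -3+-2=-5, -3+0=-3, -3+3=0, -3+9=6
a = -2: -2+-2=-4, -2+0=-2, -2+3=1, -2+9=7
a = 0: 0+0=0, 0+3=3, 0+9=9
a = 3: 3+3=6, 3+9=12
a = 9: 9+9=18
Distinct sums: {-6, -5, -4, -3, -2, 0, 1, 3, 6, 7, 9, 12, 18}
|A + A| = 13

|A + A| = 13


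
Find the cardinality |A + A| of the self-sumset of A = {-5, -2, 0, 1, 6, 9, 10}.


A + A = {a + a' : a, a' ∈ A}; |A| = 7.
General bounds: 2|A| - 1 ≤ |A + A| ≤ |A|(|A|+1)/2, i.e. 13 ≤ |A + A| ≤ 28.
Lower bound 2|A|-1 is attained iff A is an arithmetic progression.
Enumerate sums a + a' for a ≤ a' (symmetric, so this suffices):
a = -5: -5+-5=-10, -5+-2=-7, -5+0=-5, -5+1=-4, -5+6=1, -5+9=4, -5+10=5
a = -2: -2+-2=-4, -2+0=-2, -2+1=-1, -2+6=4, -2+9=7, -2+10=8
a = 0: 0+0=0, 0+1=1, 0+6=6, 0+9=9, 0+10=10
a = 1: 1+1=2, 1+6=7, 1+9=10, 1+10=11
a = 6: 6+6=12, 6+9=15, 6+10=16
a = 9: 9+9=18, 9+10=19
a = 10: 10+10=20
Distinct sums: {-10, -7, -5, -4, -2, -1, 0, 1, 2, 4, 5, 6, 7, 8, 9, 10, 11, 12, 15, 16, 18, 19, 20}
|A + A| = 23

|A + A| = 23


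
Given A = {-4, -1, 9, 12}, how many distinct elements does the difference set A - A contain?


A - A = {a - a' : a, a' ∈ A}; |A| = 4.
Bounds: 2|A|-1 ≤ |A - A| ≤ |A|² - |A| + 1, i.e. 7 ≤ |A - A| ≤ 13.
Note: 0 ∈ A - A always (from a - a). The set is symmetric: if d ∈ A - A then -d ∈ A - A.
Enumerate nonzero differences d = a - a' with a > a' (then include -d):
Positive differences: {3, 10, 13, 16}
Full difference set: {0} ∪ (positive diffs) ∪ (negative diffs).
|A - A| = 1 + 2·4 = 9 (matches direct enumeration: 9).

|A - A| = 9


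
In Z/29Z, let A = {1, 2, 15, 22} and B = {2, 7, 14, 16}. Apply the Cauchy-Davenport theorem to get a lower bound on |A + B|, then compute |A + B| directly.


Cauchy-Davenport: |A + B| ≥ min(p, |A| + |B| - 1) for A, B nonempty in Z/pZ.
|A| = 4, |B| = 4, p = 29.
CD lower bound = min(29, 4 + 4 - 1) = min(29, 7) = 7.
Compute A + B mod 29 directly:
a = 1: 1+2=3, 1+7=8, 1+14=15, 1+16=17
a = 2: 2+2=4, 2+7=9, 2+14=16, 2+16=18
a = 15: 15+2=17, 15+7=22, 15+14=0, 15+16=2
a = 22: 22+2=24, 22+7=0, 22+14=7, 22+16=9
A + B = {0, 2, 3, 4, 7, 8, 9, 15, 16, 17, 18, 22, 24}, so |A + B| = 13.
Verify: 13 ≥ 7? Yes ✓.

CD lower bound = 7, actual |A + B| = 13.


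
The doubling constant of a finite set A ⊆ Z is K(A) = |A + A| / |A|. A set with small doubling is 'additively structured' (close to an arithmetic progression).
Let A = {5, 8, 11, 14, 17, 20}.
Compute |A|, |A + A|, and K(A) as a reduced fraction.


|A| = 6.
Compute A + A by enumerating all 36 pairs.
A + A = {10, 13, 16, 19, 22, 25, 28, 31, 34, 37, 40}, so |A + A| = 11.
K = |A + A| / |A| = 11/6 (already in lowest terms) ≈ 1.8333.
Reference: AP of size 6 gives K = 11/6 ≈ 1.8333; a fully generic set of size 6 gives K ≈ 3.5000.

|A| = 6, |A + A| = 11, K = 11/6.


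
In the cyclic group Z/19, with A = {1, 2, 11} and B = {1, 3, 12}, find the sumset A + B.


Work in Z/19Z: reduce every sum a + b modulo 19.
Enumerate all 9 pairs:
a = 1: 1+1=2, 1+3=4, 1+12=13
a = 2: 2+1=3, 2+3=5, 2+12=14
a = 11: 11+1=12, 11+3=14, 11+12=4
Distinct residues collected: {2, 3, 4, 5, 12, 13, 14}
|A + B| = 7 (out of 19 total residues).

A + B = {2, 3, 4, 5, 12, 13, 14}


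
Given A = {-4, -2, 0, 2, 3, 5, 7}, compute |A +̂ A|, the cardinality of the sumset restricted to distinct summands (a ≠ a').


Restricted sumset: A +̂ A = {a + a' : a ∈ A, a' ∈ A, a ≠ a'}.
Equivalently, take A + A and drop any sum 2a that is achievable ONLY as a + a for a ∈ A (i.e. sums representable only with equal summands).
Enumerate pairs (a, a') with a < a' (symmetric, so each unordered pair gives one sum; this covers all a ≠ a'):
  -4 + -2 = -6
  -4 + 0 = -4
  -4 + 2 = -2
  -4 + 3 = -1
  -4 + 5 = 1
  -4 + 7 = 3
  -2 + 0 = -2
  -2 + 2 = 0
  -2 + 3 = 1
  -2 + 5 = 3
  -2 + 7 = 5
  0 + 2 = 2
  0 + 3 = 3
  0 + 5 = 5
  0 + 7 = 7
  2 + 3 = 5
  2 + 5 = 7
  2 + 7 = 9
  3 + 5 = 8
  3 + 7 = 10
  5 + 7 = 12
Collected distinct sums: {-6, -4, -2, -1, 0, 1, 2, 3, 5, 7, 8, 9, 10, 12}
|A +̂ A| = 14
(Reference bound: |A +̂ A| ≥ 2|A| - 3 for |A| ≥ 2, with |A| = 7 giving ≥ 11.)

|A +̂ A| = 14


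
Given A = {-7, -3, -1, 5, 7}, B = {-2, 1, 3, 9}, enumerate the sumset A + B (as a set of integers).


A + B = {a + b : a ∈ A, b ∈ B}.
Enumerate all |A|·|B| = 5·4 = 20 pairs (a, b) and collect distinct sums.
a = -7: -7+-2=-9, -7+1=-6, -7+3=-4, -7+9=2
a = -3: -3+-2=-5, -3+1=-2, -3+3=0, -3+9=6
a = -1: -1+-2=-3, -1+1=0, -1+3=2, -1+9=8
a = 5: 5+-2=3, 5+1=6, 5+3=8, 5+9=14
a = 7: 7+-2=5, 7+1=8, 7+3=10, 7+9=16
Collecting distinct sums: A + B = {-9, -6, -5, -4, -3, -2, 0, 2, 3, 5, 6, 8, 10, 14, 16}
|A + B| = 15

A + B = {-9, -6, -5, -4, -3, -2, 0, 2, 3, 5, 6, 8, 10, 14, 16}


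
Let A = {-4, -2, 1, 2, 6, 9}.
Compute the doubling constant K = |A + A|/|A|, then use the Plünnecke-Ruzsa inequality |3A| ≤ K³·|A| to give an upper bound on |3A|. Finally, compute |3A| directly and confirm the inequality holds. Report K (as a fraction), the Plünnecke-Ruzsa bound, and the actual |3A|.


|A| = 6.
Step 1: Compute A + A by enumerating all 36 pairs.
A + A = {-8, -6, -4, -3, -2, -1, 0, 2, 3, 4, 5, 7, 8, 10, 11, 12, 15, 18}, so |A + A| = 18.
Step 2: Doubling constant K = |A + A|/|A| = 18/6 = 18/6 ≈ 3.0000.
Step 3: Plünnecke-Ruzsa gives |3A| ≤ K³·|A| = (3.0000)³ · 6 ≈ 162.0000.
Step 4: Compute 3A = A + A + A directly by enumerating all triples (a,b,c) ∈ A³; |3A| = 33.
Step 5: Check 33 ≤ 162.0000? Yes ✓.

K = 18/6, Plünnecke-Ruzsa bound K³|A| ≈ 162.0000, |3A| = 33, inequality holds.


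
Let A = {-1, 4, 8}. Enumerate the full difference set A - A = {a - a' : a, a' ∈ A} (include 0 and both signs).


A - A = {a - a' : a, a' ∈ A}.
Compute a - a' for each ordered pair (a, a'):
a = -1: -1--1=0, -1-4=-5, -1-8=-9
a = 4: 4--1=5, 4-4=0, 4-8=-4
a = 8: 8--1=9, 8-4=4, 8-8=0
Collecting distinct values (and noting 0 appears from a-a):
A - A = {-9, -5, -4, 0, 4, 5, 9}
|A - A| = 7

A - A = {-9, -5, -4, 0, 4, 5, 9}


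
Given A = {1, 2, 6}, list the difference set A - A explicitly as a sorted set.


A - A = {a - a' : a, a' ∈ A}.
Compute a - a' for each ordered pair (a, a'):
a = 1: 1-1=0, 1-2=-1, 1-6=-5
a = 2: 2-1=1, 2-2=0, 2-6=-4
a = 6: 6-1=5, 6-2=4, 6-6=0
Collecting distinct values (and noting 0 appears from a-a):
A - A = {-5, -4, -1, 0, 1, 4, 5}
|A - A| = 7

A - A = {-5, -4, -1, 0, 1, 4, 5}


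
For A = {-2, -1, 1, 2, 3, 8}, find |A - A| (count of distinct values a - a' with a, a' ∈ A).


A - A = {a - a' : a, a' ∈ A}; |A| = 6.
Bounds: 2|A|-1 ≤ |A - A| ≤ |A|² - |A| + 1, i.e. 11 ≤ |A - A| ≤ 31.
Note: 0 ∈ A - A always (from a - a). The set is symmetric: if d ∈ A - A then -d ∈ A - A.
Enumerate nonzero differences d = a - a' with a > a' (then include -d):
Positive differences: {1, 2, 3, 4, 5, 6, 7, 9, 10}
Full difference set: {0} ∪ (positive diffs) ∪ (negative diffs).
|A - A| = 1 + 2·9 = 19 (matches direct enumeration: 19).

|A - A| = 19


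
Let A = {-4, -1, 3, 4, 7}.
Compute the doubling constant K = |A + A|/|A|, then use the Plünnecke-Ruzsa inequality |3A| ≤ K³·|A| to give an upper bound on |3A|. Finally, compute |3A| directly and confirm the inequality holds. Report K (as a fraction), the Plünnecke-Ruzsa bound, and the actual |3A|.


|A| = 5.
Step 1: Compute A + A by enumerating all 25 pairs.
A + A = {-8, -5, -2, -1, 0, 2, 3, 6, 7, 8, 10, 11, 14}, so |A + A| = 13.
Step 2: Doubling constant K = |A + A|/|A| = 13/5 = 13/5 ≈ 2.6000.
Step 3: Plünnecke-Ruzsa gives |3A| ≤ K³·|A| = (2.6000)³ · 5 ≈ 87.8800.
Step 4: Compute 3A = A + A + A directly by enumerating all triples (a,b,c) ∈ A³; |3A| = 25.
Step 5: Check 25 ≤ 87.8800? Yes ✓.

K = 13/5, Plünnecke-Ruzsa bound K³|A| ≈ 87.8800, |3A| = 25, inequality holds.


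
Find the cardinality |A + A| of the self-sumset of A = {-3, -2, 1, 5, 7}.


A + A = {a + a' : a, a' ∈ A}; |A| = 5.
General bounds: 2|A| - 1 ≤ |A + A| ≤ |A|(|A|+1)/2, i.e. 9 ≤ |A + A| ≤ 15.
Lower bound 2|A|-1 is attained iff A is an arithmetic progression.
Enumerate sums a + a' for a ≤ a' (symmetric, so this suffices):
a = -3: -3+-3=-6, -3+-2=-5, -3+1=-2, -3+5=2, -3+7=4
a = -2: -2+-2=-4, -2+1=-1, -2+5=3, -2+7=5
a = 1: 1+1=2, 1+5=6, 1+7=8
a = 5: 5+5=10, 5+7=12
a = 7: 7+7=14
Distinct sums: {-6, -5, -4, -2, -1, 2, 3, 4, 5, 6, 8, 10, 12, 14}
|A + A| = 14

|A + A| = 14


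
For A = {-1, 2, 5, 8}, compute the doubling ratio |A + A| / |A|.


|A| = 4.
Compute A + A by enumerating all 16 pairs.
A + A = {-2, 1, 4, 7, 10, 13, 16}, so |A + A| = 7.
K = |A + A| / |A| = 7/4 (already in lowest terms) ≈ 1.7500.
Reference: AP of size 4 gives K = 7/4 ≈ 1.7500; a fully generic set of size 4 gives K ≈ 2.5000.

|A| = 4, |A + A| = 7, K = 7/4.


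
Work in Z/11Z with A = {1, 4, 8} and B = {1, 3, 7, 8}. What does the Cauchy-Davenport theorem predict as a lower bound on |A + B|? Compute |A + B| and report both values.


Cauchy-Davenport: |A + B| ≥ min(p, |A| + |B| - 1) for A, B nonempty in Z/pZ.
|A| = 3, |B| = 4, p = 11.
CD lower bound = min(11, 3 + 4 - 1) = min(11, 6) = 6.
Compute A + B mod 11 directly:
a = 1: 1+1=2, 1+3=4, 1+7=8, 1+8=9
a = 4: 4+1=5, 4+3=7, 4+7=0, 4+8=1
a = 8: 8+1=9, 8+3=0, 8+7=4, 8+8=5
A + B = {0, 1, 2, 4, 5, 7, 8, 9}, so |A + B| = 8.
Verify: 8 ≥ 6? Yes ✓.

CD lower bound = 6, actual |A + B| = 8.


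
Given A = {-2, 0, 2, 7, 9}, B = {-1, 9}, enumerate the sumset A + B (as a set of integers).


A + B = {a + b : a ∈ A, b ∈ B}.
Enumerate all |A|·|B| = 5·2 = 10 pairs (a, b) and collect distinct sums.
a = -2: -2+-1=-3, -2+9=7
a = 0: 0+-1=-1, 0+9=9
a = 2: 2+-1=1, 2+9=11
a = 7: 7+-1=6, 7+9=16
a = 9: 9+-1=8, 9+9=18
Collecting distinct sums: A + B = {-3, -1, 1, 6, 7, 8, 9, 11, 16, 18}
|A + B| = 10

A + B = {-3, -1, 1, 6, 7, 8, 9, 11, 16, 18}


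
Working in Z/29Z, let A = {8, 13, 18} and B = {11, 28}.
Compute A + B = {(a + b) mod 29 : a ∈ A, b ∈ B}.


Work in Z/29Z: reduce every sum a + b modulo 29.
Enumerate all 6 pairs:
a = 8: 8+11=19, 8+28=7
a = 13: 13+11=24, 13+28=12
a = 18: 18+11=0, 18+28=17
Distinct residues collected: {0, 7, 12, 17, 19, 24}
|A + B| = 6 (out of 29 total residues).

A + B = {0, 7, 12, 17, 19, 24}


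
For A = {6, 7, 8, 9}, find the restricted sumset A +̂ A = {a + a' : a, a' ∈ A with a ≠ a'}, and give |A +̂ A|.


Restricted sumset: A +̂ A = {a + a' : a ∈ A, a' ∈ A, a ≠ a'}.
Equivalently, take A + A and drop any sum 2a that is achievable ONLY as a + a for a ∈ A (i.e. sums representable only with equal summands).
Enumerate pairs (a, a') with a < a' (symmetric, so each unordered pair gives one sum; this covers all a ≠ a'):
  6 + 7 = 13
  6 + 8 = 14
  6 + 9 = 15
  7 + 8 = 15
  7 + 9 = 16
  8 + 9 = 17
Collected distinct sums: {13, 14, 15, 16, 17}
|A +̂ A| = 5
(Reference bound: |A +̂ A| ≥ 2|A| - 3 for |A| ≥ 2, with |A| = 4 giving ≥ 5.)

|A +̂ A| = 5


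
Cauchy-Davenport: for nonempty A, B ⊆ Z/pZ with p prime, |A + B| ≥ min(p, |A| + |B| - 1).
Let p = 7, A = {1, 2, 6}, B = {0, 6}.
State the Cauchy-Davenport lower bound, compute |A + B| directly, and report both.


Cauchy-Davenport: |A + B| ≥ min(p, |A| + |B| - 1) for A, B nonempty in Z/pZ.
|A| = 3, |B| = 2, p = 7.
CD lower bound = min(7, 3 + 2 - 1) = min(7, 4) = 4.
Compute A + B mod 7 directly:
a = 1: 1+0=1, 1+6=0
a = 2: 2+0=2, 2+6=1
a = 6: 6+0=6, 6+6=5
A + B = {0, 1, 2, 5, 6}, so |A + B| = 5.
Verify: 5 ≥ 4? Yes ✓.

CD lower bound = 4, actual |A + B| = 5.


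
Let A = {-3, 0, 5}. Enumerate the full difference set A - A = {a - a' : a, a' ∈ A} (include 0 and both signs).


A - A = {a - a' : a, a' ∈ A}.
Compute a - a' for each ordered pair (a, a'):
a = -3: -3--3=0, -3-0=-3, -3-5=-8
a = 0: 0--3=3, 0-0=0, 0-5=-5
a = 5: 5--3=8, 5-0=5, 5-5=0
Collecting distinct values (and noting 0 appears from a-a):
A - A = {-8, -5, -3, 0, 3, 5, 8}
|A - A| = 7

A - A = {-8, -5, -3, 0, 3, 5, 8}


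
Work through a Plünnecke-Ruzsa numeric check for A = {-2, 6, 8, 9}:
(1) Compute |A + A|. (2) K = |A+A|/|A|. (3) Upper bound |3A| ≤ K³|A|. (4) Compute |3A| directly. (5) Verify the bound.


|A| = 4.
Step 1: Compute A + A by enumerating all 16 pairs.
A + A = {-4, 4, 6, 7, 12, 14, 15, 16, 17, 18}, so |A + A| = 10.
Step 2: Doubling constant K = |A + A|/|A| = 10/4 = 10/4 ≈ 2.5000.
Step 3: Plünnecke-Ruzsa gives |3A| ≤ K³·|A| = (2.5000)³ · 4 ≈ 62.5000.
Step 4: Compute 3A = A + A + A directly by enumerating all triples (a,b,c) ∈ A³; |3A| = 19.
Step 5: Check 19 ≤ 62.5000? Yes ✓.

K = 10/4, Plünnecke-Ruzsa bound K³|A| ≈ 62.5000, |3A| = 19, inequality holds.


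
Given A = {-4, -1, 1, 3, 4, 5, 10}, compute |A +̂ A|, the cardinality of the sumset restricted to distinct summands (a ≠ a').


Restricted sumset: A +̂ A = {a + a' : a ∈ A, a' ∈ A, a ≠ a'}.
Equivalently, take A + A and drop any sum 2a that is achievable ONLY as a + a for a ∈ A (i.e. sums representable only with equal summands).
Enumerate pairs (a, a') with a < a' (symmetric, so each unordered pair gives one sum; this covers all a ≠ a'):
  -4 + -1 = -5
  -4 + 1 = -3
  -4 + 3 = -1
  -4 + 4 = 0
  -4 + 5 = 1
  -4 + 10 = 6
  -1 + 1 = 0
  -1 + 3 = 2
  -1 + 4 = 3
  -1 + 5 = 4
  -1 + 10 = 9
  1 + 3 = 4
  1 + 4 = 5
  1 + 5 = 6
  1 + 10 = 11
  3 + 4 = 7
  3 + 5 = 8
  3 + 10 = 13
  4 + 5 = 9
  4 + 10 = 14
  5 + 10 = 15
Collected distinct sums: {-5, -3, -1, 0, 1, 2, 3, 4, 5, 6, 7, 8, 9, 11, 13, 14, 15}
|A +̂ A| = 17
(Reference bound: |A +̂ A| ≥ 2|A| - 3 for |A| ≥ 2, with |A| = 7 giving ≥ 11.)

|A +̂ A| = 17


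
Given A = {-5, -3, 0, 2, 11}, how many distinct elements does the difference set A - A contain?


A - A = {a - a' : a, a' ∈ A}; |A| = 5.
Bounds: 2|A|-1 ≤ |A - A| ≤ |A|² - |A| + 1, i.e. 9 ≤ |A - A| ≤ 21.
Note: 0 ∈ A - A always (from a - a). The set is symmetric: if d ∈ A - A then -d ∈ A - A.
Enumerate nonzero differences d = a - a' with a > a' (then include -d):
Positive differences: {2, 3, 5, 7, 9, 11, 14, 16}
Full difference set: {0} ∪ (positive diffs) ∪ (negative diffs).
|A - A| = 1 + 2·8 = 17 (matches direct enumeration: 17).

|A - A| = 17


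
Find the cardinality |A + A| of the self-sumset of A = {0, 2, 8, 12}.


A + A = {a + a' : a, a' ∈ A}; |A| = 4.
General bounds: 2|A| - 1 ≤ |A + A| ≤ |A|(|A|+1)/2, i.e. 7 ≤ |A + A| ≤ 10.
Lower bound 2|A|-1 is attained iff A is an arithmetic progression.
Enumerate sums a + a' for a ≤ a' (symmetric, so this suffices):
a = 0: 0+0=0, 0+2=2, 0+8=8, 0+12=12
a = 2: 2+2=4, 2+8=10, 2+12=14
a = 8: 8+8=16, 8+12=20
a = 12: 12+12=24
Distinct sums: {0, 2, 4, 8, 10, 12, 14, 16, 20, 24}
|A + A| = 10

|A + A| = 10


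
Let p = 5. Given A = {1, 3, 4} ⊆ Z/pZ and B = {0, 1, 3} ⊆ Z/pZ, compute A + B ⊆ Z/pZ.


Work in Z/5Z: reduce every sum a + b modulo 5.
Enumerate all 9 pairs:
a = 1: 1+0=1, 1+1=2, 1+3=4
a = 3: 3+0=3, 3+1=4, 3+3=1
a = 4: 4+0=4, 4+1=0, 4+3=2
Distinct residues collected: {0, 1, 2, 3, 4}
|A + B| = 5 (out of 5 total residues).

A + B = {0, 1, 2, 3, 4}


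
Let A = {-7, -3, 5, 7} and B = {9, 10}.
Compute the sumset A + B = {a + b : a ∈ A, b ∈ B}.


A + B = {a + b : a ∈ A, b ∈ B}.
Enumerate all |A|·|B| = 4·2 = 8 pairs (a, b) and collect distinct sums.
a = -7: -7+9=2, -7+10=3
a = -3: -3+9=6, -3+10=7
a = 5: 5+9=14, 5+10=15
a = 7: 7+9=16, 7+10=17
Collecting distinct sums: A + B = {2, 3, 6, 7, 14, 15, 16, 17}
|A + B| = 8

A + B = {2, 3, 6, 7, 14, 15, 16, 17}


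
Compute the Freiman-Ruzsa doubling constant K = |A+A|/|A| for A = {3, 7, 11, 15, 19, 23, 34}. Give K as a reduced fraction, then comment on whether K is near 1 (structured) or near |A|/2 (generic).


|A| = 7.
Compute A + A by enumerating all 49 pairs.
A + A = {6, 10, 14, 18, 22, 26, 30, 34, 37, 38, 41, 42, 45, 46, 49, 53, 57, 68}, so |A + A| = 18.
K = |A + A| / |A| = 18/7 (already in lowest terms) ≈ 2.5714.
Reference: AP of size 7 gives K = 13/7 ≈ 1.8571; a fully generic set of size 7 gives K ≈ 4.0000.

|A| = 7, |A + A| = 18, K = 18/7.


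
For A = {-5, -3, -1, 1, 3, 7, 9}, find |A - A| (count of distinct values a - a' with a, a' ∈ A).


A - A = {a - a' : a, a' ∈ A}; |A| = 7.
Bounds: 2|A|-1 ≤ |A - A| ≤ |A|² - |A| + 1, i.e. 13 ≤ |A - A| ≤ 43.
Note: 0 ∈ A - A always (from a - a). The set is symmetric: if d ∈ A - A then -d ∈ A - A.
Enumerate nonzero differences d = a - a' with a > a' (then include -d):
Positive differences: {2, 4, 6, 8, 10, 12, 14}
Full difference set: {0} ∪ (positive diffs) ∪ (negative diffs).
|A - A| = 1 + 2·7 = 15 (matches direct enumeration: 15).

|A - A| = 15


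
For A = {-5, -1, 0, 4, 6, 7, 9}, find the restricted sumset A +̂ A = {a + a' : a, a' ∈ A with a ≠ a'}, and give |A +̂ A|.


Restricted sumset: A +̂ A = {a + a' : a ∈ A, a' ∈ A, a ≠ a'}.
Equivalently, take A + A and drop any sum 2a that is achievable ONLY as a + a for a ∈ A (i.e. sums representable only with equal summands).
Enumerate pairs (a, a') with a < a' (symmetric, so each unordered pair gives one sum; this covers all a ≠ a'):
  -5 + -1 = -6
  -5 + 0 = -5
  -5 + 4 = -1
  -5 + 6 = 1
  -5 + 7 = 2
  -5 + 9 = 4
  -1 + 0 = -1
  -1 + 4 = 3
  -1 + 6 = 5
  -1 + 7 = 6
  -1 + 9 = 8
  0 + 4 = 4
  0 + 6 = 6
  0 + 7 = 7
  0 + 9 = 9
  4 + 6 = 10
  4 + 7 = 11
  4 + 9 = 13
  6 + 7 = 13
  6 + 9 = 15
  7 + 9 = 16
Collected distinct sums: {-6, -5, -1, 1, 2, 3, 4, 5, 6, 7, 8, 9, 10, 11, 13, 15, 16}
|A +̂ A| = 17
(Reference bound: |A +̂ A| ≥ 2|A| - 3 for |A| ≥ 2, with |A| = 7 giving ≥ 11.)

|A +̂ A| = 17


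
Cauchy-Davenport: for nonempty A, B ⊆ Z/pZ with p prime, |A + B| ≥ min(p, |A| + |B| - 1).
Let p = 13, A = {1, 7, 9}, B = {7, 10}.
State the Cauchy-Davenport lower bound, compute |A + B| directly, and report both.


Cauchy-Davenport: |A + B| ≥ min(p, |A| + |B| - 1) for A, B nonempty in Z/pZ.
|A| = 3, |B| = 2, p = 13.
CD lower bound = min(13, 3 + 2 - 1) = min(13, 4) = 4.
Compute A + B mod 13 directly:
a = 1: 1+7=8, 1+10=11
a = 7: 7+7=1, 7+10=4
a = 9: 9+7=3, 9+10=6
A + B = {1, 3, 4, 6, 8, 11}, so |A + B| = 6.
Verify: 6 ≥ 4? Yes ✓.

CD lower bound = 4, actual |A + B| = 6.


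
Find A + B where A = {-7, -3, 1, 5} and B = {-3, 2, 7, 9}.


A + B = {a + b : a ∈ A, b ∈ B}.
Enumerate all |A|·|B| = 4·4 = 16 pairs (a, b) and collect distinct sums.
a = -7: -7+-3=-10, -7+2=-5, -7+7=0, -7+9=2
a = -3: -3+-3=-6, -3+2=-1, -3+7=4, -3+9=6
a = 1: 1+-3=-2, 1+2=3, 1+7=8, 1+9=10
a = 5: 5+-3=2, 5+2=7, 5+7=12, 5+9=14
Collecting distinct sums: A + B = {-10, -6, -5, -2, -1, 0, 2, 3, 4, 6, 7, 8, 10, 12, 14}
|A + B| = 15

A + B = {-10, -6, -5, -2, -1, 0, 2, 3, 4, 6, 7, 8, 10, 12, 14}


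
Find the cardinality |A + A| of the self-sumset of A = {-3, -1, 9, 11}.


A + A = {a + a' : a, a' ∈ A}; |A| = 4.
General bounds: 2|A| - 1 ≤ |A + A| ≤ |A|(|A|+1)/2, i.e. 7 ≤ |A + A| ≤ 10.
Lower bound 2|A|-1 is attained iff A is an arithmetic progression.
Enumerate sums a + a' for a ≤ a' (symmetric, so this suffices):
a = -3: -3+-3=-6, -3+-1=-4, -3+9=6, -3+11=8
a = -1: -1+-1=-2, -1+9=8, -1+11=10
a = 9: 9+9=18, 9+11=20
a = 11: 11+11=22
Distinct sums: {-6, -4, -2, 6, 8, 10, 18, 20, 22}
|A + A| = 9

|A + A| = 9


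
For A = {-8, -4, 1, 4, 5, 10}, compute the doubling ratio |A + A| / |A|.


|A| = 6.
Compute A + A by enumerating all 36 pairs.
A + A = {-16, -12, -8, -7, -4, -3, 0, 1, 2, 5, 6, 8, 9, 10, 11, 14, 15, 20}, so |A + A| = 18.
K = |A + A| / |A| = 18/6 = 3/1 ≈ 3.0000.
Reference: AP of size 6 gives K = 11/6 ≈ 1.8333; a fully generic set of size 6 gives K ≈ 3.5000.

|A| = 6, |A + A| = 18, K = 18/6 = 3/1.


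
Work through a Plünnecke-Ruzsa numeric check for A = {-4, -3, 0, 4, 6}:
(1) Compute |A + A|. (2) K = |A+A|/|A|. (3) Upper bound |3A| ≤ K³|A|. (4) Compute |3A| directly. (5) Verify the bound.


|A| = 5.
Step 1: Compute A + A by enumerating all 25 pairs.
A + A = {-8, -7, -6, -4, -3, 0, 1, 2, 3, 4, 6, 8, 10, 12}, so |A + A| = 14.
Step 2: Doubling constant K = |A + A|/|A| = 14/5 = 14/5 ≈ 2.8000.
Step 3: Plünnecke-Ruzsa gives |3A| ≤ K³·|A| = (2.8000)³ · 5 ≈ 109.7600.
Step 4: Compute 3A = A + A + A directly by enumerating all triples (a,b,c) ∈ A³; |3A| = 26.
Step 5: Check 26 ≤ 109.7600? Yes ✓.

K = 14/5, Plünnecke-Ruzsa bound K³|A| ≈ 109.7600, |3A| = 26, inequality holds.


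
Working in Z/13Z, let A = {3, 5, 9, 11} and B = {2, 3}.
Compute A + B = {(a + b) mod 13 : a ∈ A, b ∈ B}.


Work in Z/13Z: reduce every sum a + b modulo 13.
Enumerate all 8 pairs:
a = 3: 3+2=5, 3+3=6
a = 5: 5+2=7, 5+3=8
a = 9: 9+2=11, 9+3=12
a = 11: 11+2=0, 11+3=1
Distinct residues collected: {0, 1, 5, 6, 7, 8, 11, 12}
|A + B| = 8 (out of 13 total residues).

A + B = {0, 1, 5, 6, 7, 8, 11, 12}


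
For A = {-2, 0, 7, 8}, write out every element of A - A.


A - A = {a - a' : a, a' ∈ A}.
Compute a - a' for each ordered pair (a, a'):
a = -2: -2--2=0, -2-0=-2, -2-7=-9, -2-8=-10
a = 0: 0--2=2, 0-0=0, 0-7=-7, 0-8=-8
a = 7: 7--2=9, 7-0=7, 7-7=0, 7-8=-1
a = 8: 8--2=10, 8-0=8, 8-7=1, 8-8=0
Collecting distinct values (and noting 0 appears from a-a):
A - A = {-10, -9, -8, -7, -2, -1, 0, 1, 2, 7, 8, 9, 10}
|A - A| = 13

A - A = {-10, -9, -8, -7, -2, -1, 0, 1, 2, 7, 8, 9, 10}


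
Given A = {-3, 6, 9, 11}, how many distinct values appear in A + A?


A + A = {a + a' : a, a' ∈ A}; |A| = 4.
General bounds: 2|A| - 1 ≤ |A + A| ≤ |A|(|A|+1)/2, i.e. 7 ≤ |A + A| ≤ 10.
Lower bound 2|A|-1 is attained iff A is an arithmetic progression.
Enumerate sums a + a' for a ≤ a' (symmetric, so this suffices):
a = -3: -3+-3=-6, -3+6=3, -3+9=6, -3+11=8
a = 6: 6+6=12, 6+9=15, 6+11=17
a = 9: 9+9=18, 9+11=20
a = 11: 11+11=22
Distinct sums: {-6, 3, 6, 8, 12, 15, 17, 18, 20, 22}
|A + A| = 10

|A + A| = 10


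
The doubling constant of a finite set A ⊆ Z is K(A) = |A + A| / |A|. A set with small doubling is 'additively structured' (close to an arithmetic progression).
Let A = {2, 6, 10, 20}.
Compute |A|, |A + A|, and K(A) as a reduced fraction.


|A| = 4.
Compute A + A by enumerating all 16 pairs.
A + A = {4, 8, 12, 16, 20, 22, 26, 30, 40}, so |A + A| = 9.
K = |A + A| / |A| = 9/4 (already in lowest terms) ≈ 2.2500.
Reference: AP of size 4 gives K = 7/4 ≈ 1.7500; a fully generic set of size 4 gives K ≈ 2.5000.

|A| = 4, |A + A| = 9, K = 9/4.


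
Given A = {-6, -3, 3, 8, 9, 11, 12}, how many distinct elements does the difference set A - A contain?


A - A = {a - a' : a, a' ∈ A}; |A| = 7.
Bounds: 2|A|-1 ≤ |A - A| ≤ |A|² - |A| + 1, i.e. 13 ≤ |A - A| ≤ 43.
Note: 0 ∈ A - A always (from a - a). The set is symmetric: if d ∈ A - A then -d ∈ A - A.
Enumerate nonzero differences d = a - a' with a > a' (then include -d):
Positive differences: {1, 2, 3, 4, 5, 6, 8, 9, 11, 12, 14, 15, 17, 18}
Full difference set: {0} ∪ (positive diffs) ∪ (negative diffs).
|A - A| = 1 + 2·14 = 29 (matches direct enumeration: 29).

|A - A| = 29


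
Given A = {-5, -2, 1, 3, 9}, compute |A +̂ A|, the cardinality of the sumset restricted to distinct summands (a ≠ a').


Restricted sumset: A +̂ A = {a + a' : a ∈ A, a' ∈ A, a ≠ a'}.
Equivalently, take A + A and drop any sum 2a that is achievable ONLY as a + a for a ∈ A (i.e. sums representable only with equal summands).
Enumerate pairs (a, a') with a < a' (symmetric, so each unordered pair gives one sum; this covers all a ≠ a'):
  -5 + -2 = -7
  -5 + 1 = -4
  -5 + 3 = -2
  -5 + 9 = 4
  -2 + 1 = -1
  -2 + 3 = 1
  -2 + 9 = 7
  1 + 3 = 4
  1 + 9 = 10
  3 + 9 = 12
Collected distinct sums: {-7, -4, -2, -1, 1, 4, 7, 10, 12}
|A +̂ A| = 9
(Reference bound: |A +̂ A| ≥ 2|A| - 3 for |A| ≥ 2, with |A| = 5 giving ≥ 7.)

|A +̂ A| = 9


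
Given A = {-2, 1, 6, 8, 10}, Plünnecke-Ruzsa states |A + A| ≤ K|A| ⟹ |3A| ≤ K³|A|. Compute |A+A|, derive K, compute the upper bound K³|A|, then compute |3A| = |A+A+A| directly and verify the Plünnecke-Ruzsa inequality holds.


|A| = 5.
Step 1: Compute A + A by enumerating all 25 pairs.
A + A = {-4, -1, 2, 4, 6, 7, 8, 9, 11, 12, 14, 16, 18, 20}, so |A + A| = 14.
Step 2: Doubling constant K = |A + A|/|A| = 14/5 = 14/5 ≈ 2.8000.
Step 3: Plünnecke-Ruzsa gives |3A| ≤ K³·|A| = (2.8000)³ · 5 ≈ 109.7600.
Step 4: Compute 3A = A + A + A directly by enumerating all triples (a,b,c) ∈ A³; |3A| = 27.
Step 5: Check 27 ≤ 109.7600? Yes ✓.

K = 14/5, Plünnecke-Ruzsa bound K³|A| ≈ 109.7600, |3A| = 27, inequality holds.


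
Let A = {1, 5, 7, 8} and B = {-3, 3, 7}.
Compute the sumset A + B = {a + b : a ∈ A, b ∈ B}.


A + B = {a + b : a ∈ A, b ∈ B}.
Enumerate all |A|·|B| = 4·3 = 12 pairs (a, b) and collect distinct sums.
a = 1: 1+-3=-2, 1+3=4, 1+7=8
a = 5: 5+-3=2, 5+3=8, 5+7=12
a = 7: 7+-3=4, 7+3=10, 7+7=14
a = 8: 8+-3=5, 8+3=11, 8+7=15
Collecting distinct sums: A + B = {-2, 2, 4, 5, 8, 10, 11, 12, 14, 15}
|A + B| = 10

A + B = {-2, 2, 4, 5, 8, 10, 11, 12, 14, 15}


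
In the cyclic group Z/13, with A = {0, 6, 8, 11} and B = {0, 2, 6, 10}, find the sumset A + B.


Work in Z/13Z: reduce every sum a + b modulo 13.
Enumerate all 16 pairs:
a = 0: 0+0=0, 0+2=2, 0+6=6, 0+10=10
a = 6: 6+0=6, 6+2=8, 6+6=12, 6+10=3
a = 8: 8+0=8, 8+2=10, 8+6=1, 8+10=5
a = 11: 11+0=11, 11+2=0, 11+6=4, 11+10=8
Distinct residues collected: {0, 1, 2, 3, 4, 5, 6, 8, 10, 11, 12}
|A + B| = 11 (out of 13 total residues).

A + B = {0, 1, 2, 3, 4, 5, 6, 8, 10, 11, 12}


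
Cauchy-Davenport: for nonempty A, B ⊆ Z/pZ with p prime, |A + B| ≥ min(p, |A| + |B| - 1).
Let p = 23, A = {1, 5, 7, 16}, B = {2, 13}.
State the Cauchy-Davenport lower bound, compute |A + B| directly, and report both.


Cauchy-Davenport: |A + B| ≥ min(p, |A| + |B| - 1) for A, B nonempty in Z/pZ.
|A| = 4, |B| = 2, p = 23.
CD lower bound = min(23, 4 + 2 - 1) = min(23, 5) = 5.
Compute A + B mod 23 directly:
a = 1: 1+2=3, 1+13=14
a = 5: 5+2=7, 5+13=18
a = 7: 7+2=9, 7+13=20
a = 16: 16+2=18, 16+13=6
A + B = {3, 6, 7, 9, 14, 18, 20}, so |A + B| = 7.
Verify: 7 ≥ 5? Yes ✓.

CD lower bound = 5, actual |A + B| = 7.


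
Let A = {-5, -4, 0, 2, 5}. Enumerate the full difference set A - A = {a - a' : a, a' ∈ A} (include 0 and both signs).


A - A = {a - a' : a, a' ∈ A}.
Compute a - a' for each ordered pair (a, a'):
a = -5: -5--5=0, -5--4=-1, -5-0=-5, -5-2=-7, -5-5=-10
a = -4: -4--5=1, -4--4=0, -4-0=-4, -4-2=-6, -4-5=-9
a = 0: 0--5=5, 0--4=4, 0-0=0, 0-2=-2, 0-5=-5
a = 2: 2--5=7, 2--4=6, 2-0=2, 2-2=0, 2-5=-3
a = 5: 5--5=10, 5--4=9, 5-0=5, 5-2=3, 5-5=0
Collecting distinct values (and noting 0 appears from a-a):
A - A = {-10, -9, -7, -6, -5, -4, -3, -2, -1, 0, 1, 2, 3, 4, 5, 6, 7, 9, 10}
|A - A| = 19

A - A = {-10, -9, -7, -6, -5, -4, -3, -2, -1, 0, 1, 2, 3, 4, 5, 6, 7, 9, 10}


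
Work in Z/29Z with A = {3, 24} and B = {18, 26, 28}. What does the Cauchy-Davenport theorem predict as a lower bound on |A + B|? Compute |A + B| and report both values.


Cauchy-Davenport: |A + B| ≥ min(p, |A| + |B| - 1) for A, B nonempty in Z/pZ.
|A| = 2, |B| = 3, p = 29.
CD lower bound = min(29, 2 + 3 - 1) = min(29, 4) = 4.
Compute A + B mod 29 directly:
a = 3: 3+18=21, 3+26=0, 3+28=2
a = 24: 24+18=13, 24+26=21, 24+28=23
A + B = {0, 2, 13, 21, 23}, so |A + B| = 5.
Verify: 5 ≥ 4? Yes ✓.

CD lower bound = 4, actual |A + B| = 5.


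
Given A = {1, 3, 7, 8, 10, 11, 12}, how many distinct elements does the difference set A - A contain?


A - A = {a - a' : a, a' ∈ A}; |A| = 7.
Bounds: 2|A|-1 ≤ |A - A| ≤ |A|² - |A| + 1, i.e. 13 ≤ |A - A| ≤ 43.
Note: 0 ∈ A - A always (from a - a). The set is symmetric: if d ∈ A - A then -d ∈ A - A.
Enumerate nonzero differences d = a - a' with a > a' (then include -d):
Positive differences: {1, 2, 3, 4, 5, 6, 7, 8, 9, 10, 11}
Full difference set: {0} ∪ (positive diffs) ∪ (negative diffs).
|A - A| = 1 + 2·11 = 23 (matches direct enumeration: 23).

|A - A| = 23


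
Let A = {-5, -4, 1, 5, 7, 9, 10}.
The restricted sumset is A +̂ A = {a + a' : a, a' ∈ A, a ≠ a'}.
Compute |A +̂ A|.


Restricted sumset: A +̂ A = {a + a' : a ∈ A, a' ∈ A, a ≠ a'}.
Equivalently, take A + A and drop any sum 2a that is achievable ONLY as a + a for a ∈ A (i.e. sums representable only with equal summands).
Enumerate pairs (a, a') with a < a' (symmetric, so each unordered pair gives one sum; this covers all a ≠ a'):
  -5 + -4 = -9
  -5 + 1 = -4
  -5 + 5 = 0
  -5 + 7 = 2
  -5 + 9 = 4
  -5 + 10 = 5
  -4 + 1 = -3
  -4 + 5 = 1
  -4 + 7 = 3
  -4 + 9 = 5
  -4 + 10 = 6
  1 + 5 = 6
  1 + 7 = 8
  1 + 9 = 10
  1 + 10 = 11
  5 + 7 = 12
  5 + 9 = 14
  5 + 10 = 15
  7 + 9 = 16
  7 + 10 = 17
  9 + 10 = 19
Collected distinct sums: {-9, -4, -3, 0, 1, 2, 3, 4, 5, 6, 8, 10, 11, 12, 14, 15, 16, 17, 19}
|A +̂ A| = 19
(Reference bound: |A +̂ A| ≥ 2|A| - 3 for |A| ≥ 2, with |A| = 7 giving ≥ 11.)

|A +̂ A| = 19


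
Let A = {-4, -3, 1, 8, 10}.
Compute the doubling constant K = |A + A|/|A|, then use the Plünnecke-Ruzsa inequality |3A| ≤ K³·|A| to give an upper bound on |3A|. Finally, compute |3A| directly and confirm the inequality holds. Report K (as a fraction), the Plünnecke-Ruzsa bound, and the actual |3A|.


|A| = 5.
Step 1: Compute A + A by enumerating all 25 pairs.
A + A = {-8, -7, -6, -3, -2, 2, 4, 5, 6, 7, 9, 11, 16, 18, 20}, so |A + A| = 15.
Step 2: Doubling constant K = |A + A|/|A| = 15/5 = 15/5 ≈ 3.0000.
Step 3: Plünnecke-Ruzsa gives |3A| ≤ K³·|A| = (3.0000)³ · 5 ≈ 135.0000.
Step 4: Compute 3A = A + A + A directly by enumerating all triples (a,b,c) ∈ A³; |3A| = 31.
Step 5: Check 31 ≤ 135.0000? Yes ✓.

K = 15/5, Plünnecke-Ruzsa bound K³|A| ≈ 135.0000, |3A| = 31, inequality holds.
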